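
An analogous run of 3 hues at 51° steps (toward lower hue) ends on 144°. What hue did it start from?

2 steps of 51° (toward lower hue) give a net shift of −102°.
Start = end − shift: 144 + 102 = 246°

246°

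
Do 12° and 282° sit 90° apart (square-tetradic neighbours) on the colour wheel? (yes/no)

yes

Angular distance: |12 − 282| = 270; shorter arc = 360 − 270 = 90°.
90° apart (square-tetradic neighbours) requires 90°.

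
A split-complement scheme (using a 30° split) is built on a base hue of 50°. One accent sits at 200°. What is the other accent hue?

Split-complementary hues sit 30° either side of the complement.
Complement of the base 50°: 50 + 180 = 230°
The given accent 200° is 30° one side of 230°; the other accent sits 30° the other side: 230 + 30 = 260°

260°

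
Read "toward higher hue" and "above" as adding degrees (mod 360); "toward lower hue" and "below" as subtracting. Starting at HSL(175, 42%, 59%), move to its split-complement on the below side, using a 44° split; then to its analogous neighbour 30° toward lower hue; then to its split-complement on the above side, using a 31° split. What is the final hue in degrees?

175 + 136 = 311°   (split-comp 44° ↓)
311 − 30 = 281°   (analog 30° ↓)
281 + 211 = 492 → 492 − 360 = 132°   (split-comp 31° ↑)

132°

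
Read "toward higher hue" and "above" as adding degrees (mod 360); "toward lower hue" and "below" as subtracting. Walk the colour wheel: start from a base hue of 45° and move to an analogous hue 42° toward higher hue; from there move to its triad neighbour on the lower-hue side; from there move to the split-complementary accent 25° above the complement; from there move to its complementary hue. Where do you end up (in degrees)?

352°

analog 42° ↑ +42°: 45 + 42 = 87°
triadic ↓ −120°: 87 − 120 = -33 → -33 + 360 = 327°
split-comp 25° ↑ +205°: 327 + 205 = 532 → 532 − 360 = 172°
complement +180°: 172 + 180 = 352°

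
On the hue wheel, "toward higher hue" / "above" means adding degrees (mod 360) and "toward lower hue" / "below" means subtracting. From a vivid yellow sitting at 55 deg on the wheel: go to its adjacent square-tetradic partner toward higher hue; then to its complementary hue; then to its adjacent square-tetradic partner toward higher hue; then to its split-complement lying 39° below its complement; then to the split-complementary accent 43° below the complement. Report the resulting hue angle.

333°

square ↑ +90°: 55 + 90 = 145°
complement +180°: 145 + 180 = 325°
square ↑ +90°: 325 + 90 = 415 → 415 − 360 = 55°
split-comp 39° ↓ +141°: 55 + 141 = 196°
split-comp 43° ↓ +137°: 196 + 137 = 333°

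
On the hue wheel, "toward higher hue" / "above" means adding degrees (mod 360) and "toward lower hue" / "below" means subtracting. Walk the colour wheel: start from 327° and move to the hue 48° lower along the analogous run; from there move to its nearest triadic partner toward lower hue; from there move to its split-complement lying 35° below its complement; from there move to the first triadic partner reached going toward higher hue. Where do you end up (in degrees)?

64°

analog 48° ↓ −48°: 327 − 48 = 279°
triadic ↓ −120°: 279 − 120 = 159°
split-comp 35° ↓ +145°: 159 + 145 = 304°
triadic ↑ +120°: 304 + 120 = 424 → 424 − 360 = 64°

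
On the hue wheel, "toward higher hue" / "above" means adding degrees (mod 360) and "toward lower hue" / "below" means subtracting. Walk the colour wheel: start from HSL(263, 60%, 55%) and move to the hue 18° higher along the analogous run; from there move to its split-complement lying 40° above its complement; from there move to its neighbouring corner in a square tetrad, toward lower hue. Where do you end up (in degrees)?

263 + 18 = 281°   (analog 18° ↑)
281 + 220 = 501 → 501 − 360 = 141°   (split-comp 40° ↑)
141 − 90 = 51°   (square ↓)

51°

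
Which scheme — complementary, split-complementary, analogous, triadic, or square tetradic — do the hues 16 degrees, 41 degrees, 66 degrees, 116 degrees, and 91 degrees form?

analogous

Sort the hues: 16°, 41°, 66°, 91°, 116°.
Successive gaps around the wheel: 25°, 25°, 25°, 25°, 260°.
A run of hues at equal small steps (25°) with one large closing gap is an analogous group.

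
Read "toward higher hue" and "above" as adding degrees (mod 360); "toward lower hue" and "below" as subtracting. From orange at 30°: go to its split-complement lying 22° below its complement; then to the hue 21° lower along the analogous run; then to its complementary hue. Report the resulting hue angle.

+158° (split-comp 22° ↓): 30 + 158 = 188°
−21° (analog 21° ↓): 188 − 21 = 167°
+180° (complement): 167 + 180 = 347°

347°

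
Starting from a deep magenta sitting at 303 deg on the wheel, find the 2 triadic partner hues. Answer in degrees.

303 + 120 = 423 → 423 − 360 = 63°
303 + 240 = 543 → 543 − 360 = 183°

63° and 183°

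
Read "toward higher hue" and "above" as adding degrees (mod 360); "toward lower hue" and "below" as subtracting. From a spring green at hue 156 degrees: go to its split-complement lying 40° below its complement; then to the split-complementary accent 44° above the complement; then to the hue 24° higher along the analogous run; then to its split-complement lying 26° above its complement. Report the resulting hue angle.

30°

156 + 140 = 296°   (split-comp 40° ↓)
296 + 224 = 520 → 520 − 360 = 160°   (split-comp 44° ↑)
160 + 24 = 184°   (analog 24° ↑)
184 + 206 = 390 → 390 − 360 = 30°   (split-comp 26° ↑)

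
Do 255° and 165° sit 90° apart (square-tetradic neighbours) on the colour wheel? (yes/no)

Angular distance: |255 − 165| = 90 = 90°.
90° apart (square-tetradic neighbours) requires 90°.

yes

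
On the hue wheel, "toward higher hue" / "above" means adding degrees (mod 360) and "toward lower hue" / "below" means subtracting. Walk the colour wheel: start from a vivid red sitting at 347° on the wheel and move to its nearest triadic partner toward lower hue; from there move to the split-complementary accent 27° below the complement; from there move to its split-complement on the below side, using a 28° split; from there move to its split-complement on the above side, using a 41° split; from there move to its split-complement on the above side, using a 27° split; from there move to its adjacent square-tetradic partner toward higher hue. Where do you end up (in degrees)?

330°

347 − 120 = 227°   (triadic ↓)
227 + 153 = 380 → 380 − 360 = 20°   (split-comp 27° ↓)
20 + 152 = 172°   (split-comp 28° ↓)
172 + 221 = 393 → 393 − 360 = 33°   (split-comp 41° ↑)
33 + 207 = 240°   (split-comp 27° ↑)
240 + 90 = 330°   (square ↑)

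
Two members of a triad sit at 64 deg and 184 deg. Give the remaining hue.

A triad spaces three hues 120° apart.
The full set is {64°, 184°, 304°}.

304°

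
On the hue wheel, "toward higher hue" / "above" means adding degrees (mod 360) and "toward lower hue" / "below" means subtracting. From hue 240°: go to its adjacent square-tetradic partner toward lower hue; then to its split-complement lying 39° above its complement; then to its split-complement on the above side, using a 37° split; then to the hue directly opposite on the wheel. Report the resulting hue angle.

46°

240 − 90 = 150°   (square ↓)
150 + 219 = 369 → 369 − 360 = 9°   (split-comp 39° ↑)
9 + 217 = 226°   (split-comp 37° ↑)
226 + 180 = 406 → 406 − 360 = 46°   (complement)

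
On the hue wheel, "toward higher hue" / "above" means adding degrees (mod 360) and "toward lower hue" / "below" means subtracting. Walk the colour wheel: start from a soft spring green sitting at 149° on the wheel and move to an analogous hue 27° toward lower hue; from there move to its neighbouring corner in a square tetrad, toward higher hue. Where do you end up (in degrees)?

149 − 27 = 122°   (analog 27° ↓)
122 + 90 = 212°   (square ↑)

212°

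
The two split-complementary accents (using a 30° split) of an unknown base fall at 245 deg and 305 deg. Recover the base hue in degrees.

95°

The accents sit 30° either side of the complement, so the complement is their short-arc midpoint on the wheel.
Short-arc midpoint of 245° and 305°: 275°.
Base is 180° from the complement: 275 − 180 = 95°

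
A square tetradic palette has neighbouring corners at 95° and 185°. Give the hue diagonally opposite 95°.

A square tetradic scheme places four hues 90° apart; opposite corners are 180° apart.
95 + 180 = 275°

275°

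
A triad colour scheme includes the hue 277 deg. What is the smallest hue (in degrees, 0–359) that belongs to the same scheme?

37°

A triad places three hues 120° apart.
The full set through 277° is {37°, 157°, 277°}.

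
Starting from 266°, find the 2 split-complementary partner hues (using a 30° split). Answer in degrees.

56° and 116°

Split-complementary hues sit 30° either side of the complement.
Complement of 266°: 266 + 180 = 446 → 446 − 360 = 86°
86 − 30 = 56°
86 + 30 = 116°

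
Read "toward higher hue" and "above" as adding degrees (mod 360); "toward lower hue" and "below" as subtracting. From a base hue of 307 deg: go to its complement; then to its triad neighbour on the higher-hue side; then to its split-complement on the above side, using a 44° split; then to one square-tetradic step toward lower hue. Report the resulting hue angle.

21°

complement +180°: 307 + 180 = 487 → 487 − 360 = 127°
triadic ↑ +120°: 127 + 120 = 247°
split-comp 44° ↑ +224°: 247 + 224 = 471 → 471 − 360 = 111°
square ↓ −90°: 111 − 90 = 21°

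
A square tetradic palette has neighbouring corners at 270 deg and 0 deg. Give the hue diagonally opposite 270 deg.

A square tetradic scheme places four hues 90° apart; opposite corners are 180° apart.
270 + 180 = 450 → 450 − 360 = 90°

90°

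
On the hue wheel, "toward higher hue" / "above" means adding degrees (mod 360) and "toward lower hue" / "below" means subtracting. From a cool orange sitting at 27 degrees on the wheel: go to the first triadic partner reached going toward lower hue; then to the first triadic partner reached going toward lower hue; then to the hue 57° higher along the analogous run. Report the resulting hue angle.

204°

27 − 120 = -93 → -93 + 360 = 267°   (triadic ↓)
267 − 120 = 147°   (triadic ↓)
147 + 57 = 204°   (analog 57° ↑)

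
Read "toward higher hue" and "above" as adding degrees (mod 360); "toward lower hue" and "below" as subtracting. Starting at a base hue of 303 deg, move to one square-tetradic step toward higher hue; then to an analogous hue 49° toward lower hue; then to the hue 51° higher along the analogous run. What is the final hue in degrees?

35°

303 + 90 = 393 → 393 − 360 = 33°   (square ↑)
33 − 49 = -16 → -16 + 360 = 344°   (analog 49° ↓)
344 + 51 = 395 → 395 − 360 = 35°   (analog 51° ↑)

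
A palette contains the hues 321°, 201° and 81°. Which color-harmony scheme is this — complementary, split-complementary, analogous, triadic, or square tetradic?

triadic

Sort the hues: 81°, 201°, 321°.
Successive gaps around the wheel: 120°, 120°, 120°.
Three hues equally spaced 120° apart form a triad.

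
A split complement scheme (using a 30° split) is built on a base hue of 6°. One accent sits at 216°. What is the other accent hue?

156°

Split-complementary hues sit 30° either side of the complement.
Complement of the base 6°: 6 + 180 = 186°
The given accent 216° is 30° one side of 186°; the other accent sits 30° the other side: 186 − 30 = 156°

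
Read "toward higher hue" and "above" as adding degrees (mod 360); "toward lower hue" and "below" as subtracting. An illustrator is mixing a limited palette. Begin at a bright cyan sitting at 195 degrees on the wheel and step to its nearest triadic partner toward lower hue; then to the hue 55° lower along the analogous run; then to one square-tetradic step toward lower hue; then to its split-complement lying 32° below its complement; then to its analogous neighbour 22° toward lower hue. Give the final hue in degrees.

56°

195 − 120 = 75°   (triadic ↓)
75 − 55 = 20°   (analog 55° ↓)
20 − 90 = -70 → -70 + 360 = 290°   (square ↓)
290 + 148 = 438 → 438 − 360 = 78°   (split-comp 32° ↓)
78 − 22 = 56°   (analog 22° ↓)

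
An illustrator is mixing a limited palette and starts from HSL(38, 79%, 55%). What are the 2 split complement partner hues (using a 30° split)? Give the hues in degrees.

188° and 248°

Split-complementary hues sit 30° either side of the complement.
Complement of 38 deg: 38 + 180 = 218°
218 − 30 = 188°
218 + 30 = 248°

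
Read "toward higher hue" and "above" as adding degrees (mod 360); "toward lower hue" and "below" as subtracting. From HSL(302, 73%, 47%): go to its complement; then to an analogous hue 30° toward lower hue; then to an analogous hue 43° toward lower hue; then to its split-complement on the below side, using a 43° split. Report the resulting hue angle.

186°

+180° (complement): 302 + 180 = 482 → 482 − 360 = 122°
−30° (analog 30° ↓): 122 − 30 = 92°
−43° (analog 43° ↓): 92 − 43 = 49°
+137° (split-comp 43° ↓): 49 + 137 = 186°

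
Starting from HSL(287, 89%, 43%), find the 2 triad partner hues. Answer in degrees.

47° and 167°

A triad places three hues 120° apart.
287 + 120 = 407 → 407 − 360 = 47°
287 + 240 = 527 → 527 − 360 = 167°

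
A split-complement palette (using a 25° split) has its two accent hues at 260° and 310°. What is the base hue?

The accents sit 25° either side of the complement, so the complement is their short-arc midpoint on the wheel.
Short-arc midpoint of 260° and 310°: 285°.
Base is 180° from the complement: 285 − 180 = 105°

105°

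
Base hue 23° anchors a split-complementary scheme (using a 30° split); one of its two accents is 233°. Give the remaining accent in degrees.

Split-complementary hues sit 30° either side of the complement.
Complement of the base 23°: 23 + 180 = 203°
The given accent 233° is 30° one side of 203°; the other accent sits 30° the other side: 203 − 30 = 173°

173°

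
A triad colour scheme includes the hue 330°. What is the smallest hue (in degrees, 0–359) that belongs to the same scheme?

90°

A triad places three hues 120° apart.
The full set through 330° is {90°, 210°, 330°}.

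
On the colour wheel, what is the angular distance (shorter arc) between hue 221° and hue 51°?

|221 − 51| = 170.
170 ≤ 180, so the shorter arc is 170°.

170°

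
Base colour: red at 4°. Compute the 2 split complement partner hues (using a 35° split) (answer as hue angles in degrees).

Split-complementary hues sit 35° either side of the complement.
Complement of 4°: 4 + 180 = 184°
184 − 35 = 149°
184 + 35 = 219°

149° and 219°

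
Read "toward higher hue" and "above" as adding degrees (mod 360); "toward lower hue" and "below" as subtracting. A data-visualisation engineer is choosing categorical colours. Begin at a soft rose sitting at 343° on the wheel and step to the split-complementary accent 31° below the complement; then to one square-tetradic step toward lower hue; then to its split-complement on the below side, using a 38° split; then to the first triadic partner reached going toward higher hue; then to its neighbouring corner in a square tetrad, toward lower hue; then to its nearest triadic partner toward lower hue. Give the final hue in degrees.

split-comp 31° ↓ +149°: 343 + 149 = 492 → 492 − 360 = 132°
square ↓ −90°: 132 − 90 = 42°
split-comp 38° ↓ +142°: 42 + 142 = 184°
triadic ↑ +120°: 184 + 120 = 304°
square ↓ −90°: 304 − 90 = 214°
triadic ↓ −120°: 214 − 120 = 94°

94°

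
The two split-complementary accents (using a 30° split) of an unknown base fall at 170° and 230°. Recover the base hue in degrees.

The accents sit 30° either side of the complement, so the complement is their short-arc midpoint on the wheel.
Short-arc midpoint of 170° and 230°: 200°.
Base is 180° from the complement: 200 − 180 = 20°

20°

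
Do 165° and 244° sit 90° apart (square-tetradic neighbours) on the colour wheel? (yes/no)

no

Angular distance: |165 − 244| = 79 = 79°.
90° apart (square-tetradic neighbours) requires 90°.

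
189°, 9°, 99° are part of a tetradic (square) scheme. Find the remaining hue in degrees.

A square tetradic scheme places four hues every 90°.
The full set through 9° is {9°, 99°, 189°, 279°}.
Given {9°, 99°, 189°}, the missing hue is 279°.

279°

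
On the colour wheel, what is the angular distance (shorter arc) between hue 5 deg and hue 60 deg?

55°

|5 − 60| = 55.
55 ≤ 180, so the shorter arc is 55°.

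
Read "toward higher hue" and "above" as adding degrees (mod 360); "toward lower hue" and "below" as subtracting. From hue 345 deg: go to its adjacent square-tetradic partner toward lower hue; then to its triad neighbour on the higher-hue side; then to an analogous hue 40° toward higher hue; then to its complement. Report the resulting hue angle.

235°

−90° (square ↓): 345 − 90 = 255°
+120° (triadic ↑): 255 + 120 = 375 → 375 − 360 = 15°
+40° (analog 40° ↑): 15 + 40 = 55°
+180° (complement): 55 + 180 = 235°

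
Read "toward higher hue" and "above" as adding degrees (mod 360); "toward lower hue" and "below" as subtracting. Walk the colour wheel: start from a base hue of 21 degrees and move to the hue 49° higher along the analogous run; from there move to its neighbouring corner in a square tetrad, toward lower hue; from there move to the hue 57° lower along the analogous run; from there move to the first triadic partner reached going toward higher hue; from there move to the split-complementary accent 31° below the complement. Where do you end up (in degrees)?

192°

21 + 49 = 70°   (analog 49° ↑)
70 − 90 = -20 → -20 + 360 = 340°   (square ↓)
340 − 57 = 283°   (analog 57° ↓)
283 + 120 = 403 → 403 − 360 = 43°   (triadic ↑)
43 + 149 = 192°   (split-comp 31° ↓)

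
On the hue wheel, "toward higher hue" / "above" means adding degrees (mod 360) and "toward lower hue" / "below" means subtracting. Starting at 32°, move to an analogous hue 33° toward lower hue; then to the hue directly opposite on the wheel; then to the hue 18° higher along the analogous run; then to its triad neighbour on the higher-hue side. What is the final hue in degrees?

317°

32 − 33 = -1 → -1 + 360 = 359°   (analog 33° ↓)
359 + 180 = 539 → 539 − 360 = 179°   (complement)
179 + 18 = 197°   (analog 18° ↑)
197 + 120 = 317°   (triadic ↑)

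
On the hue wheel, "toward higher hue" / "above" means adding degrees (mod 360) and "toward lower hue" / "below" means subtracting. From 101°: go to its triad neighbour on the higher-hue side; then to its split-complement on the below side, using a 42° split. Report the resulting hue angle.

359°

triadic ↑ +120°: 101 + 120 = 221°
split-comp 42° ↓ +138°: 221 + 138 = 359°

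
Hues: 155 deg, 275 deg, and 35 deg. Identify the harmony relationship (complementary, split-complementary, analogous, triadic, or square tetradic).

Sort the hues: 35°, 155°, 275°.
Successive gaps around the wheel: 120°, 120°, 120°.
Three hues equally spaced 120° apart form a triad.

triadic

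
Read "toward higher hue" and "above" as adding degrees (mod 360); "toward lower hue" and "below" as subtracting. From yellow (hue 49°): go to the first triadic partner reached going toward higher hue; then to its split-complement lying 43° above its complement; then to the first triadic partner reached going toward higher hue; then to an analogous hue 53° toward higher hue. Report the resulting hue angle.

205°

+120° (triadic ↑): 49 + 120 = 169°
+223° (split-comp 43° ↑): 169 + 223 = 392 → 392 − 360 = 32°
+120° (triadic ↑): 32 + 120 = 152°
+53° (analog 53° ↑): 152 + 53 = 205°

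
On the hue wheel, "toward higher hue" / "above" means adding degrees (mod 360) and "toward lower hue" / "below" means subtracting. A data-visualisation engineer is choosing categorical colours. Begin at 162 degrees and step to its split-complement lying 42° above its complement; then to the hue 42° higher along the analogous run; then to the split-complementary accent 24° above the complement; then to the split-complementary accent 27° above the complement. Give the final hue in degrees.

split-comp 42° ↑ +222°: 162 + 222 = 384 → 384 − 360 = 24°
analog 42° ↑ +42°: 24 + 42 = 66°
split-comp 24° ↑ +204°: 66 + 204 = 270°
split-comp 27° ↑ +207°: 270 + 207 = 477 → 477 − 360 = 117°

117°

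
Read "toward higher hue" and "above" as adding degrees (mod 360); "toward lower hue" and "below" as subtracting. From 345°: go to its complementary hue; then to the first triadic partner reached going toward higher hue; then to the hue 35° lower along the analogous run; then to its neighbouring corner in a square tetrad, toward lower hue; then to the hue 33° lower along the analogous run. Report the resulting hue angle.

127°

complement +180°: 345 + 180 = 525 → 525 − 360 = 165°
triadic ↑ +120°: 165 + 120 = 285°
analog 35° ↓ −35°: 285 − 35 = 250°
square ↓ −90°: 250 − 90 = 160°
analog 33° ↓ −33°: 160 − 33 = 127°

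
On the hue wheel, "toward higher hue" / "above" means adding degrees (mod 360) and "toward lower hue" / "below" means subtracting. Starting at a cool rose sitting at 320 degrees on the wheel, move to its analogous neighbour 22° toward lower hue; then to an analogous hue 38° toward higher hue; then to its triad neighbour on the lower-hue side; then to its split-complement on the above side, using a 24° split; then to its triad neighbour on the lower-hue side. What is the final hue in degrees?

300°

320 − 22 = 298°   (analog 22° ↓)
298 + 38 = 336°   (analog 38° ↑)
336 − 120 = 216°   (triadic ↓)
216 + 204 = 420 → 420 − 360 = 60°   (split-comp 24° ↑)
60 − 120 = -60 → -60 + 360 = 300°   (triadic ↓)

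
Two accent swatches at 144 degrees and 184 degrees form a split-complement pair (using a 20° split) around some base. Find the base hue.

344°

The accents sit 20° either side of the complement, so the complement is their short-arc midpoint on the wheel.
Short-arc midpoint of 144° and 184°: 164°.
Base is 180° from the complement: 164 − 180 = -16 → -16 + 360 = 344°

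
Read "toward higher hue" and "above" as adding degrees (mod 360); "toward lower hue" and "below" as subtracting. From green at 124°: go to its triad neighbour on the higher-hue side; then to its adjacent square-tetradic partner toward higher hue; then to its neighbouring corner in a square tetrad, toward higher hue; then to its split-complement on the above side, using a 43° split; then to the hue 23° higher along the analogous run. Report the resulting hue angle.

triadic ↑ +120°: 124 + 120 = 244°
square ↑ +90°: 244 + 90 = 334°
square ↑ +90°: 334 + 90 = 424 → 424 − 360 = 64°
split-comp 43° ↑ +223°: 64 + 223 = 287°
analog 23° ↑ +23°: 287 + 23 = 310°

310°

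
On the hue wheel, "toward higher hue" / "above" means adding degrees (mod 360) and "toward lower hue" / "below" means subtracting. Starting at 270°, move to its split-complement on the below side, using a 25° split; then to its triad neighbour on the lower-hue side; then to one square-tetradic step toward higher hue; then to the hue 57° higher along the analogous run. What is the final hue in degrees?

+155° (split-comp 25° ↓): 270 + 155 = 425 → 425 − 360 = 65°
−120° (triadic ↓): 65 − 120 = -55 → -55 + 360 = 305°
+90° (square ↑): 305 + 90 = 395 → 395 − 360 = 35°
+57° (analog 57° ↑): 35 + 57 = 92°

92°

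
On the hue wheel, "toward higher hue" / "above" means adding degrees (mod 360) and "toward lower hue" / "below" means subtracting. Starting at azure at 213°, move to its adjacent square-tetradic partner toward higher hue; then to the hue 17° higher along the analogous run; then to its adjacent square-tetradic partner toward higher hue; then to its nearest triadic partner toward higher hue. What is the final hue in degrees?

square ↑ +90°: 213 + 90 = 303°
analog 17° ↑ +17°: 303 + 17 = 320°
square ↑ +90°: 320 + 90 = 410 → 410 − 360 = 50°
triadic ↑ +120°: 50 + 120 = 170°

170°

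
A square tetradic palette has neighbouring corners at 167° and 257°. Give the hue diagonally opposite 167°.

347°

A square tetradic scheme places four hues 90° apart; opposite corners are 180° apart.
167 + 180 = 347°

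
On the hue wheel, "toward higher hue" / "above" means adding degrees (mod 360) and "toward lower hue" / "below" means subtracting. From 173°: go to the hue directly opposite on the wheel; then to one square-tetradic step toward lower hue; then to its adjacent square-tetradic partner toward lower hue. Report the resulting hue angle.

173°

complement +180°: 173 + 180 = 353°
square ↓ −90°: 353 − 90 = 263°
square ↓ −90°: 263 − 90 = 173°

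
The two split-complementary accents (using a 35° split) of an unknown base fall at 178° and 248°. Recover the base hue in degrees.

33°

The accents sit 35° either side of the complement, so the complement is their short-arc midpoint on the wheel.
Short-arc midpoint of 178° and 248°: 213°.
Base is 180° from the complement: 213 − 180 = 33°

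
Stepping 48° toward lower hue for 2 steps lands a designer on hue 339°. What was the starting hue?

75°

2 steps of 48° (toward lower hue) give a net shift of −96°.
Start = end − shift: 339 + 96 = 435 → 435 − 360 = 75°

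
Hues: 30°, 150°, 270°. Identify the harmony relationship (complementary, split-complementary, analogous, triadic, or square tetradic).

triadic

Sort the hues: 30°, 150°, 270°.
Successive gaps around the wheel: 120°, 120°, 120°.
Three hues equally spaced 120° apart form a triad.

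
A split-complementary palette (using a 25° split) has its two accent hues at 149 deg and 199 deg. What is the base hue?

The accents sit 25° either side of the complement, so the complement is their short-arc midpoint on the wheel.
Short-arc midpoint of 149° and 199°: 174°.
Base is 180° from the complement: 174 − 180 = -6 → -6 + 360 = 354°

354°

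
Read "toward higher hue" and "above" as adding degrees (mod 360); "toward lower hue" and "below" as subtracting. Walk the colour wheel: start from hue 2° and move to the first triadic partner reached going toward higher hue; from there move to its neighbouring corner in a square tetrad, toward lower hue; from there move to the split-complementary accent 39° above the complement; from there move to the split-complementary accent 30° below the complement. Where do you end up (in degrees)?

41°

+120° (triadic ↑): 2 + 120 = 122°
−90° (square ↓): 122 − 90 = 32°
+219° (split-comp 39° ↑): 32 + 219 = 251°
+150° (split-comp 30° ↓): 251 + 150 = 401 → 401 − 360 = 41°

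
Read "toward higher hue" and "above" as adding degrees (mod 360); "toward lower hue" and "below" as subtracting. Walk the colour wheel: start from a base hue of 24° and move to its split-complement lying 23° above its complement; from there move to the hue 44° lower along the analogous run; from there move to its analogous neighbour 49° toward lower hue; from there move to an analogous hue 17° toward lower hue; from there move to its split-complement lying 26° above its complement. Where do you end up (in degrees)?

323°

24 + 203 = 227°   (split-comp 23° ↑)
227 − 44 = 183°   (analog 44° ↓)
183 − 49 = 134°   (analog 49° ↓)
134 − 17 = 117°   (analog 17° ↓)
117 + 206 = 323°   (split-comp 26° ↑)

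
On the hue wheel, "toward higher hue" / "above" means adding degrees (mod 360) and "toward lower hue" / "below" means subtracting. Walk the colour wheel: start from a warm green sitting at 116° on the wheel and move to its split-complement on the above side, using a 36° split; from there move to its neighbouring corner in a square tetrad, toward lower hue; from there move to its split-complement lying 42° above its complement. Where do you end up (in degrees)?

104°

+216° (split-comp 36° ↑): 116 + 216 = 332°
−90° (square ↓): 332 − 90 = 242°
+222° (split-comp 42° ↑): 242 + 222 = 464 → 464 − 360 = 104°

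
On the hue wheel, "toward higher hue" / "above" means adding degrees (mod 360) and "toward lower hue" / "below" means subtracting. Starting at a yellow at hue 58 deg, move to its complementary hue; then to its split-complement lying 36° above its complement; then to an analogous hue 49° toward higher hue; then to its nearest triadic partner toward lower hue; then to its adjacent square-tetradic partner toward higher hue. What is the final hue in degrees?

113°

complement +180°: 58 + 180 = 238°
split-comp 36° ↑ +216°: 238 + 216 = 454 → 454 − 360 = 94°
analog 49° ↑ +49°: 94 + 49 = 143°
triadic ↓ −120°: 143 − 120 = 23°
square ↑ +90°: 23 + 90 = 113°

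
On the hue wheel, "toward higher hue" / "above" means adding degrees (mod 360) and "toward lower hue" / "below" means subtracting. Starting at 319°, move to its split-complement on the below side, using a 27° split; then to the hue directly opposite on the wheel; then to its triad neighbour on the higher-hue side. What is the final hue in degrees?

52°

+153° (split-comp 27° ↓): 319 + 153 = 472 → 472 − 360 = 112°
+180° (complement): 112 + 180 = 292°
+120° (triadic ↑): 292 + 120 = 412 → 412 − 360 = 52°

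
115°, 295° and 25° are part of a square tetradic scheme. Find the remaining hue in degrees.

205°

A square tetradic scheme places four hues every 90°.
The full set through 25° is {25°, 115°, 205°, 295°}.
Given {25°, 115°, 295°}, the missing hue is 205°.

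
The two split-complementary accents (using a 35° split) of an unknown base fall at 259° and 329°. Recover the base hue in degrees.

114°

The accents sit 35° either side of the complement, so the complement is their short-arc midpoint on the wheel.
Short-arc midpoint of 259° and 329°: 294°.
Base is 180° from the complement: 294 − 180 = 114°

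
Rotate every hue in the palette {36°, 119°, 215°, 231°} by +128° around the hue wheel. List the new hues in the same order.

164°, 247°, 343°, 359°

36 + 128 = 164°
119 + 128 = 247°
215 + 128 = 343°
231 + 128 = 359°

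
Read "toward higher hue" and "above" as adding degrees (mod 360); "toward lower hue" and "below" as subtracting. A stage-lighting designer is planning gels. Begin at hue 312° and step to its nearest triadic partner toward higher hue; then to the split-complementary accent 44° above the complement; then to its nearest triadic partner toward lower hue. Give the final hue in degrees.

176°

312 + 120 = 432 → 432 − 360 = 72°   (triadic ↑)
72 + 224 = 296°   (split-comp 44° ↑)
296 − 120 = 176°   (triadic ↓)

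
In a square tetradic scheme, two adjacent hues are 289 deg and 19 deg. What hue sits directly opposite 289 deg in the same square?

109°

A square tetradic scheme places four hues 90° apart; opposite corners are 180° apart.
289 + 180 = 469 → 469 − 360 = 109°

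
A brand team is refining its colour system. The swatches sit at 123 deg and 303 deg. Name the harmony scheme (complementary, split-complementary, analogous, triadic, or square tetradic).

complementary

Sort the hues: 123°, 303°.
Successive gaps around the wheel: 180°, 180°.
Two hues 180° apart are complementary.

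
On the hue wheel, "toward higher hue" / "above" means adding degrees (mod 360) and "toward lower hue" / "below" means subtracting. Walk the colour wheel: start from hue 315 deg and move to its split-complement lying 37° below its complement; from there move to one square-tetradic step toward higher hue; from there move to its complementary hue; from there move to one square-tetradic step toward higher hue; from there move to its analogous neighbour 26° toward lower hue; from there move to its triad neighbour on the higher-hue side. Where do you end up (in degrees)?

+143° (split-comp 37° ↓): 315 + 143 = 458 → 458 − 360 = 98°
+90° (square ↑): 98 + 90 = 188°
+180° (complement): 188 + 180 = 368 → 368 − 360 = 8°
+90° (square ↑): 8 + 90 = 98°
−26° (analog 26° ↓): 98 − 26 = 72°
+120° (triadic ↑): 72 + 120 = 192°

192°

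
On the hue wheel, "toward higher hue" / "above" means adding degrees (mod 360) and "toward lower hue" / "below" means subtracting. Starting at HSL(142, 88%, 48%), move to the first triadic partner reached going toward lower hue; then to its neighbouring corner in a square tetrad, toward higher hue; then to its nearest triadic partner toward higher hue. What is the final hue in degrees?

232°

triadic ↓ −120°: 142 − 120 = 22°
square ↑ +90°: 22 + 90 = 112°
triadic ↑ +120°: 112 + 120 = 232°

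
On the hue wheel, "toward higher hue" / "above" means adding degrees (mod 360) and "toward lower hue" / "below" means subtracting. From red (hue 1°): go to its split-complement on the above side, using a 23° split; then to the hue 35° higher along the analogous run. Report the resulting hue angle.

239°

+203° (split-comp 23° ↑): 1 + 203 = 204°
+35° (analog 35° ↑): 204 + 35 = 239°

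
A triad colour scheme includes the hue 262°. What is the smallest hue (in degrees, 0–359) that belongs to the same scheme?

22°

A triad places three hues 120° apart.
The full set through 262° is {22°, 142°, 262°}.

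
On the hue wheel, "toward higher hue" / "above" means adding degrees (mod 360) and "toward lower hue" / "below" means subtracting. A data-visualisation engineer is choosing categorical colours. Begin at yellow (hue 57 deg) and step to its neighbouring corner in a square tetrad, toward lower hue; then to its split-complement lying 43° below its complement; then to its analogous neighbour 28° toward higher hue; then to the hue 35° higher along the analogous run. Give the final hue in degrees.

57 − 90 = -33 → -33 + 360 = 327°   (square ↓)
327 + 137 = 464 → 464 − 360 = 104°   (split-comp 43° ↓)
104 + 28 = 132°   (analog 28° ↑)
132 + 35 = 167°   (analog 35° ↑)

167°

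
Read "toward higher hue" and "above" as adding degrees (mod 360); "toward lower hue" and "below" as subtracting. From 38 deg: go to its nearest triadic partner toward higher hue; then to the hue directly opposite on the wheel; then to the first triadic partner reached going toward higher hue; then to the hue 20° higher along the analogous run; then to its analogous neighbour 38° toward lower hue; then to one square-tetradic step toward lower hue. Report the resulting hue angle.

350°

triadic ↑ +120°: 38 + 120 = 158°
complement +180°: 158 + 180 = 338°
triadic ↑ +120°: 338 + 120 = 458 → 458 − 360 = 98°
analog 20° ↑ +20°: 98 + 20 = 118°
analog 38° ↓ −38°: 118 − 38 = 80°
square ↓ −90°: 80 − 90 = -10 → -10 + 360 = 350°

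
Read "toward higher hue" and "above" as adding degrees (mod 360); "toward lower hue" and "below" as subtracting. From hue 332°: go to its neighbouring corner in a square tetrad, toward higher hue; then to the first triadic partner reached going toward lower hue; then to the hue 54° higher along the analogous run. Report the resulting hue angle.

square ↑ +90°: 332 + 90 = 422 → 422 − 360 = 62°
triadic ↓ −120°: 62 − 120 = -58 → -58 + 360 = 302°
analog 54° ↑ +54°: 302 + 54 = 356°

356°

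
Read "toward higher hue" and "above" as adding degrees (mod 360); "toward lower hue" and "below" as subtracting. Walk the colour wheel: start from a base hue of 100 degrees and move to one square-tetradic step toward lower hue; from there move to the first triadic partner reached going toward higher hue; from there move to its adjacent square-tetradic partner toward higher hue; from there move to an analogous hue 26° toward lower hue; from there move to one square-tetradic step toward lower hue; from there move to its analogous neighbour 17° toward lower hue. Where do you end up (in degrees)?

87°

square ↓ −90°: 100 − 90 = 10°
triadic ↑ +120°: 10 + 120 = 130°
square ↑ +90°: 130 + 90 = 220°
analog 26° ↓ −26°: 220 − 26 = 194°
square ↓ −90°: 194 − 90 = 104°
analog 17° ↓ −17°: 104 − 17 = 87°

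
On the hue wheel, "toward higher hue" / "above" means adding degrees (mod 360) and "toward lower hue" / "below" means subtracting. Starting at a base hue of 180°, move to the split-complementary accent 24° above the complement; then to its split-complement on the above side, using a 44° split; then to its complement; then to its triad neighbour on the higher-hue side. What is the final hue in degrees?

split-comp 24° ↑ +204°: 180 + 204 = 384 → 384 − 360 = 24°
split-comp 44° ↑ +224°: 24 + 224 = 248°
complement +180°: 248 + 180 = 428 → 428 − 360 = 68°
triadic ↑ +120°: 68 + 120 = 188°

188°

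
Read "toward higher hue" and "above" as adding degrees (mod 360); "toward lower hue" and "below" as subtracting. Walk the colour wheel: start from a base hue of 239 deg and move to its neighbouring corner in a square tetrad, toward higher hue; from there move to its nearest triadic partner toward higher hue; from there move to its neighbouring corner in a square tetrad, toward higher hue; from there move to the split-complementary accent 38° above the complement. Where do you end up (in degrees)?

37°

+90° (square ↑): 239 + 90 = 329°
+120° (triadic ↑): 329 + 120 = 449 → 449 − 360 = 89°
+90° (square ↑): 89 + 90 = 179°
+218° (split-comp 38° ↑): 179 + 218 = 397 → 397 − 360 = 37°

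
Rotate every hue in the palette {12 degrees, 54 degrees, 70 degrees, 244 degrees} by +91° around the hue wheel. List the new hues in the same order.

12 + 91 = 103°
54 + 91 = 145°
70 + 91 = 161°
244 + 91 = 335°

103°, 145°, 161°, 335°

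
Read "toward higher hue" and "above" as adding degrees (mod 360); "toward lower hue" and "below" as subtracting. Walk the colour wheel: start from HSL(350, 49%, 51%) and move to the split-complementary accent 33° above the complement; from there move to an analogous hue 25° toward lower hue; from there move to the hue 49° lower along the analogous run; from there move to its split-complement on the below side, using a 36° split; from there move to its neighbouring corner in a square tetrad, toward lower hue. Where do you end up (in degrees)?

183°

350 + 213 = 563 → 563 − 360 = 203°   (split-comp 33° ↑)
203 − 25 = 178°   (analog 25° ↓)
178 − 49 = 129°   (analog 49° ↓)
129 + 144 = 273°   (split-comp 36° ↓)
273 − 90 = 183°   (square ↓)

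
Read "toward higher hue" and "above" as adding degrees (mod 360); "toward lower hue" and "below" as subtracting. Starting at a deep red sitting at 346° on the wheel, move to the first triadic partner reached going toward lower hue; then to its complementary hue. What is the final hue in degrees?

triadic ↓ −120°: 346 − 120 = 226°
complement +180°: 226 + 180 = 406 → 406 − 360 = 46°

46°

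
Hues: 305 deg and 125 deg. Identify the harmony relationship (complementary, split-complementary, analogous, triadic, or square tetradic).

Sort the hues: 125°, 305°.
Successive gaps around the wheel: 180°, 180°.
Two hues 180° apart are complementary.

complementary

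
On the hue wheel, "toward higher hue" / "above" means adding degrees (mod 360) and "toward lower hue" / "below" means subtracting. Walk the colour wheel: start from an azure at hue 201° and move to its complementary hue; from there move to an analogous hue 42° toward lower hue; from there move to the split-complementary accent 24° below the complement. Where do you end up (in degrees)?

complement +180°: 201 + 180 = 381 → 381 − 360 = 21°
analog 42° ↓ −42°: 21 − 42 = -21 → -21 + 360 = 339°
split-comp 24° ↓ +156°: 339 + 156 = 495 → 495 − 360 = 135°

135°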